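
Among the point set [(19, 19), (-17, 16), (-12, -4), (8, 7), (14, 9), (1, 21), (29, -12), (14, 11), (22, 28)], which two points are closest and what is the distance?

Computing all pairwise distances among 9 points:

d((19, 19), (-17, 16)) = 36.1248
d((19, 19), (-12, -4)) = 38.6005
d((19, 19), (8, 7)) = 16.2788
d((19, 19), (14, 9)) = 11.1803
d((19, 19), (1, 21)) = 18.1108
d((19, 19), (29, -12)) = 32.573
d((19, 19), (14, 11)) = 9.434
d((19, 19), (22, 28)) = 9.4868
d((-17, 16), (-12, -4)) = 20.6155
d((-17, 16), (8, 7)) = 26.5707
d((-17, 16), (14, 9)) = 31.7805
d((-17, 16), (1, 21)) = 18.6815
d((-17, 16), (29, -12)) = 53.8516
d((-17, 16), (14, 11)) = 31.4006
d((-17, 16), (22, 28)) = 40.8044
d((-12, -4), (8, 7)) = 22.8254
d((-12, -4), (14, 9)) = 29.0689
d((-12, -4), (1, 21)) = 28.178
d((-12, -4), (29, -12)) = 41.7732
d((-12, -4), (14, 11)) = 30.0167
d((-12, -4), (22, 28)) = 46.6905
d((8, 7), (14, 9)) = 6.3246
d((8, 7), (1, 21)) = 15.6525
d((8, 7), (29, -12)) = 28.3196
d((8, 7), (14, 11)) = 7.2111
d((8, 7), (22, 28)) = 25.2389
d((14, 9), (1, 21)) = 17.6918
d((14, 9), (29, -12)) = 25.807
d((14, 9), (14, 11)) = 2.0 <-- minimum
d((14, 9), (22, 28)) = 20.6155
d((1, 21), (29, -12)) = 43.2782
d((1, 21), (14, 11)) = 16.4012
d((1, 21), (22, 28)) = 22.1359
d((29, -12), (14, 11)) = 27.4591
d((29, -12), (22, 28)) = 40.6079
d((14, 11), (22, 28)) = 18.7883

Closest pair: (14, 9) and (14, 11) with distance 2.0

The closest pair is (14, 9) and (14, 11) with Euclidean distance 2.0. For 9 points, brute-force pairwise comparison is shown above. For large n, the divide-and-conquer algorithm (sort by x, recurse on halves, check the dividing strip) achieves O(n log n).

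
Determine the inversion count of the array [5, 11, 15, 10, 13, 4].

Finding inversions in [5, 11, 15, 10, 13, 4]:

(0, 5): arr[0]=5 > arr[5]=4
(1, 3): arr[1]=11 > arr[3]=10
(1, 5): arr[1]=11 > arr[5]=4
(2, 3): arr[2]=15 > arr[3]=10
(2, 4): arr[2]=15 > arr[4]=13
(2, 5): arr[2]=15 > arr[5]=4
(3, 5): arr[3]=10 > arr[5]=4
(4, 5): arr[4]=13 > arr[5]=4

Total inversions: 8

The array has 8 inversion(s): (0,5), (1,3), (1,5), (2,3), (2,4), (2,5), (3,5), (4,5). Each pair (i,j) satisfies i < j and arr[i] > arr[j].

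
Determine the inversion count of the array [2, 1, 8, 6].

Finding inversions in [2, 1, 8, 6]:

(0, 1): arr[0]=2 > arr[1]=1
(2, 3): arr[2]=8 > arr[3]=6

Total inversions: 2

The array has 2 inversion(s): (0,1), (2,3). Each pair (i,j) satisfies i < j and arr[i] > arr[j].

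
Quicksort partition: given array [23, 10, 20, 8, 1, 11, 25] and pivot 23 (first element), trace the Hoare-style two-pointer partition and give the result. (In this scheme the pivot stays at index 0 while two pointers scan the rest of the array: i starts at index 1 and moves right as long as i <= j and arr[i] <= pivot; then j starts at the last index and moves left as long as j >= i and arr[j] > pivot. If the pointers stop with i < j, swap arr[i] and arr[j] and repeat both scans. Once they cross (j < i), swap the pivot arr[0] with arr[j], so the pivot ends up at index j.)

Hoare-style two-pointer partition with pivot = 23:

Initial array: [23, 10, 20, 8, 1, 11, 25]

Pointers start at i = 1, j = 6.
i ends at 6, j ends at 5: the pointers have crossed (j < i), so scanning stops.

Swap pivot arr[0] with arr[5] to place pivot at position 5: [11, 10, 20, 8, 1, 23, 25]
Pivot position: 5

After partitioning with pivot 23, the array becomes [11, 10, 20, 8, 1, 23, 25]. The pivot is placed at index 5. All elements to the left of the pivot are <= 23, and all elements to the right are > 23.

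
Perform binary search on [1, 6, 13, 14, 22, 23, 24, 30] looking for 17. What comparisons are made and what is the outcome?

Binary search for 17 in [1, 6, 13, 14, 22, 23, 24, 30]:

lo=0, hi=7, mid=3, arr[mid]=14 -> 14 < 17, search right half
lo=4, hi=7, mid=5, arr[mid]=23 -> 23 > 17, search left half
lo=4, hi=4, mid=4, arr[mid]=22 -> 22 > 17, search left half
lo=4 > hi=3, target 17 not found

Binary search determines that 17 is not in the array after 3 comparisons. The search space was exhausted without finding the target.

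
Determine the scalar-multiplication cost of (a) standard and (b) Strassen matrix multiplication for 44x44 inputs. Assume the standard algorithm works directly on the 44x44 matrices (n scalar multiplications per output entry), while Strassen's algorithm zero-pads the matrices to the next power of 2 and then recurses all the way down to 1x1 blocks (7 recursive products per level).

Matrix multiplication for 44x44 matrices:

Strassen's algorithm requires power-of-2 dimensions. Pad 44x44 to 64x64 (next power of 2).

Standard algorithm: 44^3 = 85184 multiplications
Strassen's algorithm: 7^(log2(64)) = 7^6 = 117649 multiplications
Difference: 85184 - 117649 = -32465 (Strassen uses MORE here due to padding overhead — for small or just-over-power-of-2 n, padding can outweigh the per-level savings)

Standard: 85184 multiplications (44^3). Strassen: 117649 multiplications (7^6, after padding to 64x64). Strassen reduces 8 recursive multiplications to 7 at each level.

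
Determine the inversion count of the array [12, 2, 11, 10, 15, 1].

Finding inversions in [12, 2, 11, 10, 15, 1]:

(0, 1): arr[0]=12 > arr[1]=2
(0, 2): arr[0]=12 > arr[2]=11
(0, 3): arr[0]=12 > arr[3]=10
(0, 5): arr[0]=12 > arr[5]=1
(1, 5): arr[1]=2 > arr[5]=1
(2, 3): arr[2]=11 > arr[3]=10
(2, 5): arr[2]=11 > arr[5]=1
(3, 5): arr[3]=10 > arr[5]=1
(4, 5): arr[4]=15 > arr[5]=1

Total inversions: 9

The array has 9 inversion(s): (0,1), (0,2), (0,3), (0,5), (1,5), (2,3), (2,5), (3,5), (4,5). Each pair (i,j) satisfies i < j and arr[i] > arr[j].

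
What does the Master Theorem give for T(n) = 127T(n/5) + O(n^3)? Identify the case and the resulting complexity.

Master Theorem for T(n) = 127T(n/5) + O(n^3):

a = 127, b = 5, c = 3
log_b(a) = log_5(127) = 3.0099

Case 1: c = 3 < log_5(127) = 3.0099
T(n) = O(n^(log_5 127))

For T(n) = 127T(n/5) + O(n^3): log_5(127) = 3.0099. This is Case 1 of the Master Theorem (c < log_b(a), work dominated by leaves), giving O(n^(log_5 127)).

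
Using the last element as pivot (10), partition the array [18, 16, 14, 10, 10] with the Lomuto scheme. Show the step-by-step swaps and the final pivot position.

Lomuto partition with pivot = 10:

Initial array: [18, 16, 14, 10, 10]

arr[0]=18 > 10: no swap
arr[1]=16 > 10: no swap
arr[2]=14 > 10: no swap
arr[3]=10 <= 10: swap with position 0, array becomes [10, 16, 14, 18, 10]

Place pivot at position 1: [10, 10, 14, 18, 16]
Pivot position: 1

After partitioning with pivot 10, the array becomes [10, 10, 14, 18, 16]. The pivot is placed at index 1. All elements to the left of the pivot are <= 10, and all elements to the right are > 10.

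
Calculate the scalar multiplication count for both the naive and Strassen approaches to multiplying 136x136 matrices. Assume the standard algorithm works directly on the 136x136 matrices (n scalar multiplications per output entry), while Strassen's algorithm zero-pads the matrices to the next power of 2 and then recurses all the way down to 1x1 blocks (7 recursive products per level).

Matrix multiplication for 136x136 matrices:

Strassen's algorithm requires power-of-2 dimensions. Pad 136x136 to 256x256 (next power of 2).

Standard algorithm: 136^3 = 2515456 multiplications
Strassen's algorithm: 7^(log2(256)) = 7^8 = 5764801 multiplications
Difference: 2515456 - 5764801 = -3249345 (Strassen uses MORE here due to padding overhead — for small or just-over-power-of-2 n, padding can outweigh the per-level savings)

Standard: 2515456 multiplications (136^3). Strassen: 5764801 multiplications (7^8, after padding to 256x256). Strassen reduces 8 recursive multiplications to 7 at each level.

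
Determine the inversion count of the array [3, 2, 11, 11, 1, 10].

Finding inversions in [3, 2, 11, 11, 1, 10]:

(0, 1): arr[0]=3 > arr[1]=2
(0, 4): arr[0]=3 > arr[4]=1
(1, 4): arr[1]=2 > arr[4]=1
(2, 4): arr[2]=11 > arr[4]=1
(2, 5): arr[2]=11 > arr[5]=10
(3, 4): arr[3]=11 > arr[4]=1
(3, 5): arr[3]=11 > arr[5]=10

Total inversions: 7

The array has 7 inversion(s): (0,1), (0,4), (1,4), (2,4), (2,5), (3,4), (3,5). Each pair (i,j) satisfies i < j and arr[i] > arr[j].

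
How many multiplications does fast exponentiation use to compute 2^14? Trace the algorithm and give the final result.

Computing 2^14 by squaring (build up from 2^1; each line after the first costs one multiplication):

2^1 = 2
2^2 = (2^1)^2 = 2^2 = 4
2^3 = 2 * 2^2 = 2 * 4 = 8
2^6 = (2^3)^2 = 8^2 = 64
2^7 = 2 * 2^6 = 2 * 64 = 128
2^14 = (2^7)^2 = 128^2 = 16384

Result: 16384
Multiplications needed: 5 (5 lines after 2^1)

2^14 = 16384. Using exponentiation by squaring, this requires 5 multiplications. The key idea: if the exponent is even, square the half-power; if odd, multiply by the base once.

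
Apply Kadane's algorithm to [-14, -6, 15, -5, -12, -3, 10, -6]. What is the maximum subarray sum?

Using Kadane's algorithm on [-14, -6, 15, -5, -12, -3, 10, -6]:

Scanning through the array:
Position 1 (value -6): max_ending_here = -6, max_so_far = -6
Position 2 (value 15): max_ending_here = 15, max_so_far = 15
Position 3 (value -5): max_ending_here = 10, max_so_far = 15
Position 4 (value -12): max_ending_here = -2, max_so_far = 15
Position 5 (value -3): max_ending_here = -3, max_so_far = 15
Position 6 (value 10): max_ending_here = 10, max_so_far = 15
Position 7 (value -6): max_ending_here = 4, max_so_far = 15

Maximum subarray: [15]
Maximum sum: 15

The maximum subarray is [15] with sum 15. This subarray runs from index 2 to index 2.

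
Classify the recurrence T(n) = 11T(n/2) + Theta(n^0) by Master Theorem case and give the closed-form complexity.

Master Theorem for T(n) = 11T(n/2) + O(n^0):

a = 11, b = 2, c = 0
log_b(a) = log_2(11) = 3.4594

Case 1: c = 0 < log_2(11) = 3.4594
T(n) = O(n^(log_2 11))

For T(n) = 11T(n/2) + O(n^0): log_2(11) = 3.4594. This is Case 1 of the Master Theorem (c < log_b(a), work dominated by leaves), giving O(n^(log_2 11)).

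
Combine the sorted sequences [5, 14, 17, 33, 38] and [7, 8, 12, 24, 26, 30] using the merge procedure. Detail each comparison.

Merging process:

Compare 5 vs 7: take 5 from left. Merged: [5]
Compare 14 vs 7: take 7 from right. Merged: [5, 7]
Compare 14 vs 8: take 8 from right. Merged: [5, 7, 8]
Compare 14 vs 12: take 12 from right. Merged: [5, 7, 8, 12]
Compare 14 vs 24: take 14 from left. Merged: [5, 7, 8, 12, 14]
Compare 17 vs 24: take 17 from left. Merged: [5, 7, 8, 12, 14, 17]
Compare 33 vs 24: take 24 from right. Merged: [5, 7, 8, 12, 14, 17, 24]
Compare 33 vs 26: take 26 from right. Merged: [5, 7, 8, 12, 14, 17, 24, 26]
Compare 33 vs 30: take 30 from right. Merged: [5, 7, 8, 12, 14, 17, 24, 26, 30]
Append remaining from left: [33, 38]. Merged: [5, 7, 8, 12, 14, 17, 24, 26, 30, 33, 38]

Final merged array: [5, 7, 8, 12, 14, 17, 24, 26, 30, 33, 38]
Total comparisons: 9

The merged array is [5, 7, 8, 12, 14, 17, 24, 26, 30, 33, 38], requiring 9 comparisons. The merge step runs in O(n) time where n is the total number of elements.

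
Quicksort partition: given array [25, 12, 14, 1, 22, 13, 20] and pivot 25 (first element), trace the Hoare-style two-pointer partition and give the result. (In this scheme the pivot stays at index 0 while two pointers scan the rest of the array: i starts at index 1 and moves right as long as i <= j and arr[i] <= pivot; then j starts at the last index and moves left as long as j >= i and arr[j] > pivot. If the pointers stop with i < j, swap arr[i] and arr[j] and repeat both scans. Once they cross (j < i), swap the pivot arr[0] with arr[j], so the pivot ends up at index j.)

Hoare-style two-pointer partition with pivot = 25:

Initial array: [25, 12, 14, 1, 22, 13, 20]

Pointers start at i = 1, j = 6.
i ends at 7, j ends at 6: the pointers have crossed (j < i), so scanning stops.

Swap pivot arr[0] with arr[6] to place pivot at position 6: [20, 12, 14, 1, 22, 13, 25]
Pivot position: 6

After partitioning with pivot 25, the array becomes [20, 12, 14, 1, 22, 13, 25]. The pivot is placed at index 6. All elements to the left of the pivot are <= 25, and all elements to the right are > 25.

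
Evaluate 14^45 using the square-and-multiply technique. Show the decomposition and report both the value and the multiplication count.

Computing 14^45 by squaring (build up from 14^1; each line after the first costs one multiplication):

14^1 = 14
14^2 = (14^1)^2 = 14^2 = 196
14^4 = (14^2)^2 = 196^2 = 38416
14^5 = 14 * 14^4 = 14 * 38416 = 537824
14^10 = (14^5)^2 = 537824^2 = 289254654976
14^11 = 14 * 14^10 = 14 * 289254654976 = 4049565169664
14^22 = (14^11)^2 = 4049565169664^2 = 16398978063355821105872896
14^44 = (14^22)^2 = 16398978063355821105872896^2 = 268926481522425436988250652599945506664302107426816
14^45 = 14 * 14^44 = 14 * 268926481522425436988250652599945506664302107426816 = 3764970741313956117835509136399237093300229503975424

Result: 3764970741313956117835509136399237093300229503975424
Multiplications needed: 8 (8 lines after 14^1)

14^45 = 3764970741313956117835509136399237093300229503975424. Using exponentiation by squaring, this requires 8 multiplications. The key idea: if the exponent is even, square the half-power; if odd, multiply by the base once.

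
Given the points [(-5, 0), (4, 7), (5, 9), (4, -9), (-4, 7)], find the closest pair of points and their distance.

Computing all pairwise distances among 5 points:

d((-5, 0), (4, 7)) = 11.4018
d((-5, 0), (5, 9)) = 13.4536
d((-5, 0), (4, -9)) = 12.7279
d((-5, 0), (-4, 7)) = 7.0711
d((4, 7), (5, 9)) = 2.2361 <-- minimum
d((4, 7), (4, -9)) = 16.0
d((4, 7), (-4, 7)) = 8.0
d((5, 9), (4, -9)) = 18.0278
d((5, 9), (-4, 7)) = 9.2195
d((4, -9), (-4, 7)) = 17.8885

Closest pair: (4, 7) and (5, 9) with distance 2.2361

The closest pair is (4, 7) and (5, 9) with Euclidean distance 2.2361. For 5 points, brute-force pairwise comparison is shown above. For large n, the divide-and-conquer algorithm (sort by x, recurse on halves, check the dividing strip) achieves O(n log n).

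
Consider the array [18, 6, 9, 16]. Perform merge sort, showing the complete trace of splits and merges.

Merge sort trace:

Split: [18, 6, 9, 16] -> [18, 6] and [9, 16]
  Split: [18, 6] -> [18] and [6]
  Merge: [18] + [6] -> [6, 18]
  Split: [9, 16] -> [9] and [16]
  Merge: [9] + [16] -> [9, 16]
Merge: [6, 18] + [9, 16] -> [6, 9, 16, 18]

Final sorted array: [6, 9, 16, 18]

The merge sort proceeds by recursively splitting the array and merging sorted halves.
After all merges, the sorted array is [6, 9, 16, 18].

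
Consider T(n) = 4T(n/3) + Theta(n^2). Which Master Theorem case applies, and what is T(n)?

Master Theorem for T(n) = 4T(n/3) + O(n^2):

a = 4, b = 3, c = 2
log_b(a) = log_3(4) = 1.2619

Case 3: c = 2 > log_3(4) = 1.2619
T(n) = O(n^2) = O(n^2)

For T(n) = 4T(n/3) + O(n^2): log_3(4) = 1.2619. This is Case 3 of the Master Theorem (c > log_b(a), work dominated by root), giving O(n^2).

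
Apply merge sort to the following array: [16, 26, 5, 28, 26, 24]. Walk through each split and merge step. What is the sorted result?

Merge sort trace:

Split: [16, 26, 5, 28, 26, 24] -> [16, 26, 5] and [28, 26, 24]
  Split: [16, 26, 5] -> [16] and [26, 5]
    Split: [26, 5] -> [26] and [5]
    Merge: [26] + [5] -> [5, 26]
  Merge: [16] + [5, 26] -> [5, 16, 26]
  Split: [28, 26, 24] -> [28] and [26, 24]
    Split: [26, 24] -> [26] and [24]
    Merge: [26] + [24] -> [24, 26]
  Merge: [28] + [24, 26] -> [24, 26, 28]
Merge: [5, 16, 26] + [24, 26, 28] -> [5, 16, 24, 26, 26, 28]

Final sorted array: [5, 16, 24, 26, 26, 28]

The merge sort proceeds by recursively splitting the array and merging sorted halves.
After all merges, the sorted array is [5, 16, 24, 26, 26, 28].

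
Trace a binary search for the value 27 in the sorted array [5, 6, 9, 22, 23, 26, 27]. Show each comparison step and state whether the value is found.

Binary search for 27 in [5, 6, 9, 22, 23, 26, 27]:

lo=0, hi=6, mid=3, arr[mid]=22 -> 22 < 27, search right half
lo=4, hi=6, mid=5, arr[mid]=26 -> 26 < 27, search right half
lo=6, hi=6, mid=6, arr[mid]=27 -> Found target at index 6!

Binary search finds 27 at index 6 after 3 comparisons. The search repeatedly halves the search space by comparing with the middle element.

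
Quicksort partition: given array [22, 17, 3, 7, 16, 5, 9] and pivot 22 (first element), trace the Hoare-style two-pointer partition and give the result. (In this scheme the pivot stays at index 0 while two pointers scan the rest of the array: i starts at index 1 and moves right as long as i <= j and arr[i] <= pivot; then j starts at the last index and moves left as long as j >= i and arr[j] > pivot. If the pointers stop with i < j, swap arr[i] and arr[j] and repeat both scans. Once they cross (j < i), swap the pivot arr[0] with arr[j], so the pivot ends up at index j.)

Hoare-style two-pointer partition with pivot = 22:

Initial array: [22, 17, 3, 7, 16, 5, 9]

Pointers start at i = 1, j = 6.
i ends at 7, j ends at 6: the pointers have crossed (j < i), so scanning stops.

Swap pivot arr[0] with arr[6] to place pivot at position 6: [9, 17, 3, 7, 16, 5, 22]
Pivot position: 6

After partitioning with pivot 22, the array becomes [9, 17, 3, 7, 16, 5, 22]. The pivot is placed at index 6. All elements to the left of the pivot are <= 22, and all elements to the right are > 22.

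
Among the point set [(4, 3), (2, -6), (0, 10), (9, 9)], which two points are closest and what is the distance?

Computing all pairwise distances among 4 points:

d((4, 3), (2, -6)) = 9.2195
d((4, 3), (0, 10)) = 8.0623
d((4, 3), (9, 9)) = 7.8102 <-- minimum
d((2, -6), (0, 10)) = 16.1245
d((2, -6), (9, 9)) = 16.5529
d((0, 10), (9, 9)) = 9.0554

Closest pair: (4, 3) and (9, 9) with distance 7.8102

The closest pair is (4, 3) and (9, 9) with Euclidean distance 7.8102. For 4 points, brute-force pairwise comparison is shown above. For large n, the divide-and-conquer algorithm (sort by x, recurse on halves, check the dividing strip) achieves O(n log n).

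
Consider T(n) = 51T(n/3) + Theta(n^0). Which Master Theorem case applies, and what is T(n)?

Master Theorem for T(n) = 51T(n/3) + O(n^0):

a = 51, b = 3, c = 0
log_b(a) = log_3(51) = 3.5789

Case 1: c = 0 < log_3(51) = 3.5789
T(n) = O(n^(log_3 51))

For T(n) = 51T(n/3) + O(n^0): log_3(51) = 3.5789. This is Case 1 of the Master Theorem (c < log_b(a), work dominated by leaves), giving O(n^(log_3 51)).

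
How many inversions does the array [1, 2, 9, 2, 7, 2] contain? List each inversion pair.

Finding inversions in [1, 2, 9, 2, 7, 2]:

(2, 3): arr[2]=9 > arr[3]=2
(2, 4): arr[2]=9 > arr[4]=7
(2, 5): arr[2]=9 > arr[5]=2
(4, 5): arr[4]=7 > arr[5]=2

Total inversions: 4

The array has 4 inversion(s): (2,3), (2,4), (2,5), (4,5). Each pair (i,j) satisfies i < j and arr[i] > arr[j].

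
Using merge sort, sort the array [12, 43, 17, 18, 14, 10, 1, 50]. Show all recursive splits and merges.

Merge sort trace:

Split: [12, 43, 17, 18, 14, 10, 1, 50] -> [12, 43, 17, 18] and [14, 10, 1, 50]
  Split: [12, 43, 17, 18] -> [12, 43] and [17, 18]
    Split: [12, 43] -> [12] and [43]
    Merge: [12] + [43] -> [12, 43]
    Split: [17, 18] -> [17] and [18]
    Merge: [17] + [18] -> [17, 18]
  Merge: [12, 43] + [17, 18] -> [12, 17, 18, 43]
  Split: [14, 10, 1, 50] -> [14, 10] and [1, 50]
    Split: [14, 10] -> [14] and [10]
    Merge: [14] + [10] -> [10, 14]
    Split: [1, 50] -> [1] and [50]
    Merge: [1] + [50] -> [1, 50]
  Merge: [10, 14] + [1, 50] -> [1, 10, 14, 50]
Merge: [12, 17, 18, 43] + [1, 10, 14, 50] -> [1, 10, 12, 14, 17, 18, 43, 50]

Final sorted array: [1, 10, 12, 14, 17, 18, 43, 50]

The merge sort proceeds by recursively splitting the array and merging sorted halves.
After all merges, the sorted array is [1, 10, 12, 14, 17, 18, 43, 50].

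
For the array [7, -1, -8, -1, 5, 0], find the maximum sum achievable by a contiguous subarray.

Using Kadane's algorithm on [7, -1, -8, -1, 5, 0]:

Scanning through the array:
Position 1 (value -1): max_ending_here = 6, max_so_far = 7
Position 2 (value -8): max_ending_here = -2, max_so_far = 7
Position 3 (value -1): max_ending_here = -1, max_so_far = 7
Position 4 (value 5): max_ending_here = 5, max_so_far = 7
Position 5 (value 0): max_ending_here = 5, max_so_far = 7

Maximum subarray: [7]
Maximum sum: 7

The maximum subarray is [7] with sum 7. This subarray runs from index 0 to index 0.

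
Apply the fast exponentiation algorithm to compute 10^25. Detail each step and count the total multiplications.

Computing 10^25 by squaring (build up from 10^1; each line after the first costs one multiplication):

10^1 = 10
10^2 = (10^1)^2 = 10^2 = 100
10^3 = 10 * 10^2 = 10 * 100 = 1000
10^6 = (10^3)^2 = 1000^2 = 1000000
10^12 = (10^6)^2 = 1000000^2 = 1000000000000
10^24 = (10^12)^2 = 1000000000000^2 = 1000000000000000000000000
10^25 = 10 * 10^24 = 10 * 1000000000000000000000000 = 10000000000000000000000000

Result: 10000000000000000000000000
Multiplications needed: 6 (6 lines after 10^1)

10^25 = 10000000000000000000000000. Using exponentiation by squaring, this requires 6 multiplications. The key idea: if the exponent is even, square the half-power; if odd, multiply by the base once.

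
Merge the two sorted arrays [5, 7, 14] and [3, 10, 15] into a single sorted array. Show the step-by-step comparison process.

Merging process:

Compare 5 vs 3: take 3 from right. Merged: [3]
Compare 5 vs 10: take 5 from left. Merged: [3, 5]
Compare 7 vs 10: take 7 from left. Merged: [3, 5, 7]
Compare 14 vs 10: take 10 from right. Merged: [3, 5, 7, 10]
Compare 14 vs 15: take 14 from left. Merged: [3, 5, 7, 10, 14]
Append remaining from right: [15]. Merged: [3, 5, 7, 10, 14, 15]

Final merged array: [3, 5, 7, 10, 14, 15]
Total comparisons: 5

The merged array is [3, 5, 7, 10, 14, 15], requiring 5 comparisons. The merge step runs in O(n) time where n is the total number of elements.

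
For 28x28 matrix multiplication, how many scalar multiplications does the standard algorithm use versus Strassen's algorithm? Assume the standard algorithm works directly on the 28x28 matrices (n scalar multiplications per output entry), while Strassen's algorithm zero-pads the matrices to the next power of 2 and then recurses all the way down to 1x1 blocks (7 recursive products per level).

Matrix multiplication for 28x28 matrices:

Strassen's algorithm requires power-of-2 dimensions. Pad 28x28 to 32x32 (next power of 2).

Standard algorithm: 28^3 = 21952 multiplications
Strassen's algorithm: 7^(log2(32)) = 7^5 = 16807 multiplications
Savings: 21952 - 16807 = 5145 multiplications

Standard: 21952 multiplications (28^3). Strassen: 16807 multiplications (7^5, after padding to 32x32). Strassen reduces 8 recursive multiplications to 7 at each level.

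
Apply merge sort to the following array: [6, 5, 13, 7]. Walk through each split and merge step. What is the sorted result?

Merge sort trace:

Split: [6, 5, 13, 7] -> [6, 5] and [13, 7]
  Split: [6, 5] -> [6] and [5]
  Merge: [6] + [5] -> [5, 6]
  Split: [13, 7] -> [13] and [7]
  Merge: [13] + [7] -> [7, 13]
Merge: [5, 6] + [7, 13] -> [5, 6, 7, 13]

Final sorted array: [5, 6, 7, 13]

The merge sort proceeds by recursively splitting the array and merging sorted halves.
After all merges, the sorted array is [5, 6, 7, 13].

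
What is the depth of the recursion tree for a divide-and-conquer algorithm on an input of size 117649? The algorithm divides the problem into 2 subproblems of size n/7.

For divide and conquer with division factor 7:

Problem sizes at each level:
Level 0: 117649
Level 1: 16807
Level 2: 2401
Level 3: 343
Level 4: 49
Level 5: 7
Level 6: 1

The root is level 0 and the size-1 base case is level 6 (the tree spans levels 0 through 6, i.e. 7 levels counting the root), so the depth is the number of divisions: log_7(117649) = 6

The recursion tree depth is log_7(117649) = 6. At each level, the problem size is divided by 7, so it takes 6 divisions to reduce to a base case of size 1. The algorithm makes 2 recursive calls at each level.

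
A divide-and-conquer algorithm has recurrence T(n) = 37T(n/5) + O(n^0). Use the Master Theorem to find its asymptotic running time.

Master Theorem for T(n) = 37T(n/5) + O(n^0):

a = 37, b = 5, c = 0
log_b(a) = log_5(37) = 2.2436

Case 1: c = 0 < log_5(37) = 2.2436
T(n) = O(n^(log_5 37))

For T(n) = 37T(n/5) + O(n^0): log_5(37) = 2.2436. This is Case 1 of the Master Theorem (c < log_b(a), work dominated by leaves), giving O(n^(log_5 37)).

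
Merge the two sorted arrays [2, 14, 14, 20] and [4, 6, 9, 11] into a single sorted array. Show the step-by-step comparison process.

Merging process:

Compare 2 vs 4: take 2 from left. Merged: [2]
Compare 14 vs 4: take 4 from right. Merged: [2, 4]
Compare 14 vs 6: take 6 from right. Merged: [2, 4, 6]
Compare 14 vs 9: take 9 from right. Merged: [2, 4, 6, 9]
Compare 14 vs 11: take 11 from right. Merged: [2, 4, 6, 9, 11]
Append remaining from left: [14, 14, 20]. Merged: [2, 4, 6, 9, 11, 14, 14, 20]

Final merged array: [2, 4, 6, 9, 11, 14, 14, 20]
Total comparisons: 5

The merged array is [2, 4, 6, 9, 11, 14, 14, 20], requiring 5 comparisons. The merge step runs in O(n) time where n is the total number of elements.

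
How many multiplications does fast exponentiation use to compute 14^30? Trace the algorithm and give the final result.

Computing 14^30 by squaring (build up from 14^1; each line after the first costs one multiplication):

14^1 = 14
14^2 = (14^1)^2 = 14^2 = 196
14^3 = 14 * 14^2 = 14 * 196 = 2744
14^6 = (14^3)^2 = 2744^2 = 7529536
14^7 = 14 * 14^6 = 14 * 7529536 = 105413504
14^14 = (14^7)^2 = 105413504^2 = 11112006825558016
14^15 = 14 * 14^14 = 14 * 11112006825558016 = 155568095557812224
14^30 = (14^15)^2 = 155568095557812224^2 = 24201432355484595421941037243826176

Result: 24201432355484595421941037243826176
Multiplications needed: 7 (7 lines after 14^1)

14^30 = 24201432355484595421941037243826176. Using exponentiation by squaring, this requires 7 multiplications. The key idea: if the exponent is even, square the half-power; if odd, multiply by the base once.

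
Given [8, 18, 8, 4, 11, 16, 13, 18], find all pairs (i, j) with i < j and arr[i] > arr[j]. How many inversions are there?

Finding inversions in [8, 18, 8, 4, 11, 16, 13, 18]:

(0, 3): arr[0]=8 > arr[3]=4
(1, 2): arr[1]=18 > arr[2]=8
(1, 3): arr[1]=18 > arr[3]=4
(1, 4): arr[1]=18 > arr[4]=11
(1, 5): arr[1]=18 > arr[5]=16
(1, 6): arr[1]=18 > arr[6]=13
(2, 3): arr[2]=8 > arr[3]=4
(5, 6): arr[5]=16 > arr[6]=13

Total inversions: 8

The array has 8 inversion(s): (0,3), (1,2), (1,3), (1,4), (1,5), (1,6), (2,3), (5,6). Each pair (i,j) satisfies i < j and arr[i] > arr[j].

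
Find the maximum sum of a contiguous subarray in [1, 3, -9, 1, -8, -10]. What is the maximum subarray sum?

Using Kadane's algorithm on [1, 3, -9, 1, -8, -10]:

Scanning through the array:
Position 1 (value 3): max_ending_here = 4, max_so_far = 4
Position 2 (value -9): max_ending_here = -5, max_so_far = 4
Position 3 (value 1): max_ending_here = 1, max_so_far = 4
Position 4 (value -8): max_ending_here = -7, max_so_far = 4
Position 5 (value -10): max_ending_here = -10, max_so_far = 4

Maximum subarray: [1, 3]
Maximum sum: 4

The maximum subarray is [1, 3] with sum 4. This subarray runs from index 0 to index 1.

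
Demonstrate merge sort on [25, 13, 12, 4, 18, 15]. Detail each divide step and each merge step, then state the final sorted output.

Merge sort trace:

Split: [25, 13, 12, 4, 18, 15] -> [25, 13, 12] and [4, 18, 15]
  Split: [25, 13, 12] -> [25] and [13, 12]
    Split: [13, 12] -> [13] and [12]
    Merge: [13] + [12] -> [12, 13]
  Merge: [25] + [12, 13] -> [12, 13, 25]
  Split: [4, 18, 15] -> [4] and [18, 15]
    Split: [18, 15] -> [18] and [15]
    Merge: [18] + [15] -> [15, 18]
  Merge: [4] + [15, 18] -> [4, 15, 18]
Merge: [12, 13, 25] + [4, 15, 18] -> [4, 12, 13, 15, 18, 25]

Final sorted array: [4, 12, 13, 15, 18, 25]

The merge sort proceeds by recursively splitting the array and merging sorted halves.
After all merges, the sorted array is [4, 12, 13, 15, 18, 25].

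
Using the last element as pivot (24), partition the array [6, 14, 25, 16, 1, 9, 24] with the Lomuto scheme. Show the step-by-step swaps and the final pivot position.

Lomuto partition with pivot = 24:

Initial array: [6, 14, 25, 16, 1, 9, 24]

arr[0]=6 <= 24: swap with position 0, array becomes [6, 14, 25, 16, 1, 9, 24]
arr[1]=14 <= 24: swap with position 1, array becomes [6, 14, 25, 16, 1, 9, 24]
arr[2]=25 > 24: no swap
arr[3]=16 <= 24: swap with position 2, array becomes [6, 14, 16, 25, 1, 9, 24]
arr[4]=1 <= 24: swap with position 3, array becomes [6, 14, 16, 1, 25, 9, 24]
arr[5]=9 <= 24: swap with position 4, array becomes [6, 14, 16, 1, 9, 25, 24]

Place pivot at position 5: [6, 14, 16, 1, 9, 24, 25]
Pivot position: 5

After partitioning with pivot 24, the array becomes [6, 14, 16, 1, 9, 24, 25]. The pivot is placed at index 5. All elements to the left of the pivot are <= 24, and all elements to the right are > 24.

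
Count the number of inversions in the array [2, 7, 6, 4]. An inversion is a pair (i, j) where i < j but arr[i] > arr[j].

Finding inversions in [2, 7, 6, 4]:

(1, 2): arr[1]=7 > arr[2]=6
(1, 3): arr[1]=7 > arr[3]=4
(2, 3): arr[2]=6 > arr[3]=4

Total inversions: 3

The array has 3 inversion(s): (1,2), (1,3), (2,3). Each pair (i,j) satisfies i < j and arr[i] > arr[j].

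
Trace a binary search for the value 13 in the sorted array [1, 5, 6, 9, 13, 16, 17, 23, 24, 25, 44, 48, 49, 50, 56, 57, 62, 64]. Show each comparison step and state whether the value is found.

Binary search for 13 in [1, 5, 6, 9, 13, 16, 17, 23, 24, 25, 44, 48, 49, 50, 56, 57, 62, 64]:

lo=0, hi=17, mid=8, arr[mid]=24 -> 24 > 13, search left half
lo=0, hi=7, mid=3, arr[mid]=9 -> 9 < 13, search right half
lo=4, hi=7, mid=5, arr[mid]=16 -> 16 > 13, search left half
lo=4, hi=4, mid=4, arr[mid]=13 -> Found target at index 4!

Binary search finds 13 at index 4 after 4 comparisons. The search repeatedly halves the search space by comparing with the middle element.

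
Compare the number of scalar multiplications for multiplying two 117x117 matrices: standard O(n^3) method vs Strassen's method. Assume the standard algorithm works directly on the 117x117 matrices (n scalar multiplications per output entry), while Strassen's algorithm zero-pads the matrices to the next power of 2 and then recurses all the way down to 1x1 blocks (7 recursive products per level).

Matrix multiplication for 117x117 matrices:

Strassen's algorithm requires power-of-2 dimensions. Pad 117x117 to 128x128 (next power of 2).

Standard algorithm: 117^3 = 1601613 multiplications
Strassen's algorithm: 7^(log2(128)) = 7^7 = 823543 multiplications
Savings: 1601613 - 823543 = 778070 multiplications

Standard: 1601613 multiplications (117^3). Strassen: 823543 multiplications (7^7, after padding to 128x128). Strassen reduces 8 recursive multiplications to 7 at each level.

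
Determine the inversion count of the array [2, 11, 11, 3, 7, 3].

Finding inversions in [2, 11, 11, 3, 7, 3]:

(1, 3): arr[1]=11 > arr[3]=3
(1, 4): arr[1]=11 > arr[4]=7
(1, 5): arr[1]=11 > arr[5]=3
(2, 3): arr[2]=11 > arr[3]=3
(2, 4): arr[2]=11 > arr[4]=7
(2, 5): arr[2]=11 > arr[5]=3
(4, 5): arr[4]=7 > arr[5]=3

Total inversions: 7

The array has 7 inversion(s): (1,3), (1,4), (1,5), (2,3), (2,4), (2,5), (4,5). Each pair (i,j) satisfies i < j and arr[i] > arr[j].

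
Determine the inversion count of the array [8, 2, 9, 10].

Finding inversions in [8, 2, 9, 10]:

(0, 1): arr[0]=8 > arr[1]=2

Total inversions: 1

The array has 1 inversion(s): (0,1). Each pair (i,j) satisfies i < j and arr[i] > arr[j].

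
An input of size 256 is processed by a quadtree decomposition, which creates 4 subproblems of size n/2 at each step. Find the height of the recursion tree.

For divide and conquer with division factor 2:

Problem sizes at each level:
Level 0: 256
Level 1: 128
Level 2: 64
Level 3: 32
Level 4: 16
Level 5: 8
Level 6: 4
Level 7: 2
Level 8: 1

The root is level 0 and the size-1 base case is level 8 (the tree spans levels 0 through 8, i.e. 9 levels counting the root), so the depth is the number of divisions: log_2(256) = 8

The recursion tree depth is log_2(256) = 8. At each level, the problem size is divided by 2, so it takes 8 divisions to reduce to a base case of size 1. The algorithm makes 4 recursive calls at each level.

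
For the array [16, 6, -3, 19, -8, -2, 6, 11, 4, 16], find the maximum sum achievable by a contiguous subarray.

Using Kadane's algorithm on [16, 6, -3, 19, -8, -2, 6, 11, 4, 16]:

Scanning through the array:
Position 1 (value 6): max_ending_here = 22, max_so_far = 22
Position 2 (value -3): max_ending_here = 19, max_so_far = 22
Position 3 (value 19): max_ending_here = 38, max_so_far = 38
Position 4 (value -8): max_ending_here = 30, max_so_far = 38
Position 5 (value -2): max_ending_here = 28, max_so_far = 38
Position 6 (value 6): max_ending_here = 34, max_so_far = 38
Position 7 (value 11): max_ending_here = 45, max_so_far = 45
Position 8 (value 4): max_ending_here = 49, max_so_far = 49
Position 9 (value 16): max_ending_here = 65, max_so_far = 65

Maximum subarray: [16, 6, -3, 19, -8, -2, 6, 11, 4, 16]
Maximum sum: 65

The maximum subarray is [16, 6, -3, 19, -8, -2, 6, 11, 4, 16] with sum 65. This subarray runs from index 0 to index 9.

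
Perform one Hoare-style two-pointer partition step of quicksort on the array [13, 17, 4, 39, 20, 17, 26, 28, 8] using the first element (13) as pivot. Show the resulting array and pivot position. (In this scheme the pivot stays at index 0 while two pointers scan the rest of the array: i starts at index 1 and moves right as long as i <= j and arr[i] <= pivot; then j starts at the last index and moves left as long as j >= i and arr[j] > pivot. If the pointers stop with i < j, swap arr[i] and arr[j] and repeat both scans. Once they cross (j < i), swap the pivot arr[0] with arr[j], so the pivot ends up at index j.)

Hoare-style two-pointer partition with pivot = 13:

Initial array: [13, 17, 4, 39, 20, 17, 26, 28, 8]

Pointers start at i = 1, j = 8.
i stops at index 1 (arr[1]=17 > 13), j stops at index 8 (arr[8]=8 <= 13): swap arr[1] and arr[8], array becomes [13, 8, 4, 39, 20, 17, 26, 28, 17]
i ends at 3, j ends at 2: the pointers have crossed (j < i), so scanning stops.

Swap pivot arr[0] with arr[2] to place pivot at position 2: [4, 8, 13, 39, 20, 17, 26, 28, 17]
Pivot position: 2

After partitioning with pivot 13, the array becomes [4, 8, 13, 39, 20, 17, 26, 28, 17]. The pivot is placed at index 2. All elements to the left of the pivot are <= 13, and all elements to the right are > 13.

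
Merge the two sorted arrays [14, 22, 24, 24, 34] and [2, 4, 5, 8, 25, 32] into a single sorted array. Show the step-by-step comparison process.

Merging process:

Compare 14 vs 2: take 2 from right. Merged: [2]
Compare 14 vs 4: take 4 from right. Merged: [2, 4]
Compare 14 vs 5: take 5 from right. Merged: [2, 4, 5]
Compare 14 vs 8: take 8 from right. Merged: [2, 4, 5, 8]
Compare 14 vs 25: take 14 from left. Merged: [2, 4, 5, 8, 14]
Compare 22 vs 25: take 22 from left. Merged: [2, 4, 5, 8, 14, 22]
Compare 24 vs 25: take 24 from left. Merged: [2, 4, 5, 8, 14, 22, 24]
Compare 24 vs 25: take 24 from left. Merged: [2, 4, 5, 8, 14, 22, 24, 24]
Compare 34 vs 25: take 25 from right. Merged: [2, 4, 5, 8, 14, 22, 24, 24, 25]
Compare 34 vs 32: take 32 from right. Merged: [2, 4, 5, 8, 14, 22, 24, 24, 25, 32]
Append remaining from left: [34]. Merged: [2, 4, 5, 8, 14, 22, 24, 24, 25, 32, 34]

Final merged array: [2, 4, 5, 8, 14, 22, 24, 24, 25, 32, 34]
Total comparisons: 10

The merged array is [2, 4, 5, 8, 14, 22, 24, 24, 25, 32, 34], requiring 10 comparisons. The merge step runs in O(n) time where n is the total number of elements.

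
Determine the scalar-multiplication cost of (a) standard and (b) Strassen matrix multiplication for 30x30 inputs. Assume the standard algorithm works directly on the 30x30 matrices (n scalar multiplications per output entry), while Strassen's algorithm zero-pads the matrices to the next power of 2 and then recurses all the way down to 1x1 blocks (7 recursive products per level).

Matrix multiplication for 30x30 matrices:

Strassen's algorithm requires power-of-2 dimensions. Pad 30x30 to 32x32 (next power of 2).

Standard algorithm: 30^3 = 27000 multiplications
Strassen's algorithm: 7^(log2(32)) = 7^5 = 16807 multiplications
Savings: 27000 - 16807 = 10193 multiplications

Standard: 27000 multiplications (30^3). Strassen: 16807 multiplications (7^5, after padding to 32x32). Strassen reduces 8 recursive multiplications to 7 at each level.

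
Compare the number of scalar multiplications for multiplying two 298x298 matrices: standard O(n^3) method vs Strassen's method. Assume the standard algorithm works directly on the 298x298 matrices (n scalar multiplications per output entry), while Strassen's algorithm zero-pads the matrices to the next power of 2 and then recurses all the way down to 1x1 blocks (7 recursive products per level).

Matrix multiplication for 298x298 matrices:

Strassen's algorithm requires power-of-2 dimensions. Pad 298x298 to 512x512 (next power of 2).

Standard algorithm: 298^3 = 26463592 multiplications
Strassen's algorithm: 7^(log2(512)) = 7^9 = 40353607 multiplications
Difference: 26463592 - 40353607 = -13890015 (Strassen uses MORE here due to padding overhead — for small or just-over-power-of-2 n, padding can outweigh the per-level savings)

Standard: 26463592 multiplications (298^3). Strassen: 40353607 multiplications (7^9, after padding to 512x512). Strassen reduces 8 recursive multiplications to 7 at each level.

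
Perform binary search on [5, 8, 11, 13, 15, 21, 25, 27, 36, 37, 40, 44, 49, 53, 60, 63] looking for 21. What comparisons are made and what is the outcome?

Binary search for 21 in [5, 8, 11, 13, 15, 21, 25, 27, 36, 37, 40, 44, 49, 53, 60, 63]:

lo=0, hi=15, mid=7, arr[mid]=27 -> 27 > 21, search left half
lo=0, hi=6, mid=3, arr[mid]=13 -> 13 < 21, search right half
lo=4, hi=6, mid=5, arr[mid]=21 -> Found target at index 5!

Binary search finds 21 at index 5 after 3 comparisons. The search repeatedly halves the search space by comparing with the middle element.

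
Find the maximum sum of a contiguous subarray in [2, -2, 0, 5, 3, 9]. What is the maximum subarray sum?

Using Kadane's algorithm on [2, -2, 0, 5, 3, 9]:

Scanning through the array:
Position 1 (value -2): max_ending_here = 0, max_so_far = 2
Position 2 (value 0): max_ending_here = 0, max_so_far = 2
Position 3 (value 5): max_ending_here = 5, max_so_far = 5
Position 4 (value 3): max_ending_here = 8, max_so_far = 8
Position 5 (value 9): max_ending_here = 17, max_so_far = 17

Maximum subarray: [2, -2, 0, 5, 3, 9]
Maximum sum: 17

The maximum subarray is [2, -2, 0, 5, 3, 9] with sum 17. This subarray runs from index 0 to index 5.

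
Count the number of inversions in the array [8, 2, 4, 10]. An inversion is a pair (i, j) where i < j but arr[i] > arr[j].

Finding inversions in [8, 2, 4, 10]:

(0, 1): arr[0]=8 > arr[1]=2
(0, 2): arr[0]=8 > arr[2]=4

Total inversions: 2

The array has 2 inversion(s): (0,1), (0,2). Each pair (i,j) satisfies i < j and arr[i] > arr[j].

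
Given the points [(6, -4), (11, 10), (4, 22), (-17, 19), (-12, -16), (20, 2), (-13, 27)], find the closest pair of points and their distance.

Computing all pairwise distances among 7 points:

d((6, -4), (11, 10)) = 14.8661
d((6, -4), (4, 22)) = 26.0768
d((6, -4), (-17, 19)) = 32.5269
d((6, -4), (-12, -16)) = 21.6333
d((6, -4), (20, 2)) = 15.2315
d((6, -4), (-13, 27)) = 36.3593
d((11, 10), (4, 22)) = 13.8924
d((11, 10), (-17, 19)) = 29.4109
d((11, 10), (-12, -16)) = 34.7131
d((11, 10), (20, 2)) = 12.0416
d((11, 10), (-13, 27)) = 29.4109
d((4, 22), (-17, 19)) = 21.2132
d((4, 22), (-12, -16)) = 41.2311
d((4, 22), (20, 2)) = 25.6125
d((4, 22), (-13, 27)) = 17.72
d((-17, 19), (-12, -16)) = 35.3553
d((-17, 19), (20, 2)) = 40.7185
d((-17, 19), (-13, 27)) = 8.9443 <-- minimum
d((-12, -16), (20, 2)) = 36.7151
d((-12, -16), (-13, 27)) = 43.0116
d((20, 2), (-13, 27)) = 41.4005

Closest pair: (-17, 19) and (-13, 27) with distance 8.9443

The closest pair is (-17, 19) and (-13, 27) with Euclidean distance 8.9443. For 7 points, brute-force pairwise comparison is shown above. For large n, the divide-and-conquer algorithm (sort by x, recurse on halves, check the dividing strip) achieves O(n log n).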